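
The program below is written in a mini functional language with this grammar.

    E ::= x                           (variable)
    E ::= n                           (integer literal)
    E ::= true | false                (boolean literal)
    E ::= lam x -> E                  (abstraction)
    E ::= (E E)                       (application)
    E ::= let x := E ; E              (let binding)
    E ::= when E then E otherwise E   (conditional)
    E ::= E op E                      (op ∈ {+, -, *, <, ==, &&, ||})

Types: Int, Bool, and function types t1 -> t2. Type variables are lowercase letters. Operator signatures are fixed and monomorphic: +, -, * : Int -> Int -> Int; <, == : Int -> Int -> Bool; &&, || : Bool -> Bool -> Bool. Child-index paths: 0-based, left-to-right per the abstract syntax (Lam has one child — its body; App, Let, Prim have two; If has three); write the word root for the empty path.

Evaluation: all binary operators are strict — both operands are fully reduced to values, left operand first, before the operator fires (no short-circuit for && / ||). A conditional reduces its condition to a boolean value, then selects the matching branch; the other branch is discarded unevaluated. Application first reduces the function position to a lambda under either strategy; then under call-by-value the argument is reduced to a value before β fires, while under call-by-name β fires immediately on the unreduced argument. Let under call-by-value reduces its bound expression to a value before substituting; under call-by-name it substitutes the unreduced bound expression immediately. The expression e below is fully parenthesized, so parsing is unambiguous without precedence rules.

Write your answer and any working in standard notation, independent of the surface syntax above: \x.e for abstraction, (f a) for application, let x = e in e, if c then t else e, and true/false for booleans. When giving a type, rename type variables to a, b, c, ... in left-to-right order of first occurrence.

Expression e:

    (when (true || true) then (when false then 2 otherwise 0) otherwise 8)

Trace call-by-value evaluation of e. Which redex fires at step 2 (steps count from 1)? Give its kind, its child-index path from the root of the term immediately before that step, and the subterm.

Answer: if at root : (if true then (if false then 2 else 0) else 8)

Derivation:
step 0: (if (true || true) then (if false then 2 else 0) else 8)
step 1: [delta@0] (if true then (if false then 2 else 0) else 8)
step 2: [if@root] (if false then 2 else 0)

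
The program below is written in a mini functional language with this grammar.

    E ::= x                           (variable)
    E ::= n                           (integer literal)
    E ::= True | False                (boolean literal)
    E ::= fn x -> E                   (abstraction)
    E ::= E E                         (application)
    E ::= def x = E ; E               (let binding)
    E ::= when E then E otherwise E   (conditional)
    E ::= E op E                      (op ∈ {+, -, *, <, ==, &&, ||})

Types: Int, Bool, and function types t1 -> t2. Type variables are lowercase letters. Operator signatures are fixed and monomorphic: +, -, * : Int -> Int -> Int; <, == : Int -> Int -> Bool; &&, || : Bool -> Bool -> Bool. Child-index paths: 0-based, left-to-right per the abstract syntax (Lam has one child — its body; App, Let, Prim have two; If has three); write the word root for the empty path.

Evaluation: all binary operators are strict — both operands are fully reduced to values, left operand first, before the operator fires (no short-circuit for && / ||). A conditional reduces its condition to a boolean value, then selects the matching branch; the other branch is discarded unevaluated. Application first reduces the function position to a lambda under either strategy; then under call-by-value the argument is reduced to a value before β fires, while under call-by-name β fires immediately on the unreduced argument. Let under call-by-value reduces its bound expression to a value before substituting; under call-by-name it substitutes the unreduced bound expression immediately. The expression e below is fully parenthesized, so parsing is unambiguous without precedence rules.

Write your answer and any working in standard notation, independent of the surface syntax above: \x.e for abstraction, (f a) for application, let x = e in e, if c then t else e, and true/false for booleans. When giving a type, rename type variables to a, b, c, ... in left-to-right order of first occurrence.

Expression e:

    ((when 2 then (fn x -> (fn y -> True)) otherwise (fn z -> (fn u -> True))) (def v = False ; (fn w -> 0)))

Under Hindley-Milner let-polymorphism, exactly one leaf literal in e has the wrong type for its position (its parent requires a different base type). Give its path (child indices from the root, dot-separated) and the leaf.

Answer: 0.0 : 2

Working:
  unify Int ~ Bool
  FAIL: mismatch Int ~ Bool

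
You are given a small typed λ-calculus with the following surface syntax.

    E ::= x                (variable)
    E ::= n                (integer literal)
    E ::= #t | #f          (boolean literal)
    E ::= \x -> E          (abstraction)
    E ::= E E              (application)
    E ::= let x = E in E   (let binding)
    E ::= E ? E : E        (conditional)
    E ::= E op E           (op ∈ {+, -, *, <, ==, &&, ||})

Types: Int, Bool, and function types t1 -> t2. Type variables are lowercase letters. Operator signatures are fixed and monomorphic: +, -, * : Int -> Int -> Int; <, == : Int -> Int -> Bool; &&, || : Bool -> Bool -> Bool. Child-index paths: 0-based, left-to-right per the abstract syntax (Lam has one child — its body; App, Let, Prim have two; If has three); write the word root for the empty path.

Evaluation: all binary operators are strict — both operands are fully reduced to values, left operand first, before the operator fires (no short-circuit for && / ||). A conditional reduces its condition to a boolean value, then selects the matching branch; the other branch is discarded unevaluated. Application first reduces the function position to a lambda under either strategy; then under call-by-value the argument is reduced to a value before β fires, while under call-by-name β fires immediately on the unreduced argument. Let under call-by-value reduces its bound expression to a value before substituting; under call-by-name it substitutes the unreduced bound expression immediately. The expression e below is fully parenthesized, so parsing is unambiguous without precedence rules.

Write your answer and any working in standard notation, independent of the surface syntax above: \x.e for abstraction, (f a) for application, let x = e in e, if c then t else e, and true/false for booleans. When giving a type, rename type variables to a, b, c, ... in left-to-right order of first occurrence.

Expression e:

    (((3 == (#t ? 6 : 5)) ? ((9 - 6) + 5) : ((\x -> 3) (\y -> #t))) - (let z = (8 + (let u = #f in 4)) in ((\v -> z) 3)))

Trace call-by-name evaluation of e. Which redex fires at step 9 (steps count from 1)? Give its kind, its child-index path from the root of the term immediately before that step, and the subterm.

Answer: delta at root : (3 - 12)

Trace:
step 0: ((if (3 == (if true then 6 else 5)) then ((9 - 6) + 5) else ((\x.3) (\y.true))) - (let z = (8 + (let u = false in 4)) in ((\v.z) 3)))
step 1: [if@0.0.1] ((if (3 == 6) then ((9 - 6) + 5) else ((\x.3) (\y.true))) - (let z = (8 + (let u = false in 4)) in ((\v.z) 3)))
step 2: [delta@0.0] ((if false then ((9 - 6) + 5) else ((\x.3) (\y.true))) - (let z = (8 + (let u = false in 4)) in ((\v.z) 3)))
step 3: [if@0] (((\x.3) (\y.true)) - (let z = (8 + (let u = false in 4)) in ((\v.z) 3)))
step 4: [beta@0] (3 - (let z = (8 + (let u = false in 4)) in ((\v.z) 3)))
step 5: [let@1] (3 - ((\v.(8 + (let u = false in 4))) 3))
step 6: [beta@1] (3 - (8 + (let u = false in 4)))
step 7: [let@1.1] (3 - (8 + 4))
step 8: [delta@1] (3 - 12)
step 9: [delta@root] -9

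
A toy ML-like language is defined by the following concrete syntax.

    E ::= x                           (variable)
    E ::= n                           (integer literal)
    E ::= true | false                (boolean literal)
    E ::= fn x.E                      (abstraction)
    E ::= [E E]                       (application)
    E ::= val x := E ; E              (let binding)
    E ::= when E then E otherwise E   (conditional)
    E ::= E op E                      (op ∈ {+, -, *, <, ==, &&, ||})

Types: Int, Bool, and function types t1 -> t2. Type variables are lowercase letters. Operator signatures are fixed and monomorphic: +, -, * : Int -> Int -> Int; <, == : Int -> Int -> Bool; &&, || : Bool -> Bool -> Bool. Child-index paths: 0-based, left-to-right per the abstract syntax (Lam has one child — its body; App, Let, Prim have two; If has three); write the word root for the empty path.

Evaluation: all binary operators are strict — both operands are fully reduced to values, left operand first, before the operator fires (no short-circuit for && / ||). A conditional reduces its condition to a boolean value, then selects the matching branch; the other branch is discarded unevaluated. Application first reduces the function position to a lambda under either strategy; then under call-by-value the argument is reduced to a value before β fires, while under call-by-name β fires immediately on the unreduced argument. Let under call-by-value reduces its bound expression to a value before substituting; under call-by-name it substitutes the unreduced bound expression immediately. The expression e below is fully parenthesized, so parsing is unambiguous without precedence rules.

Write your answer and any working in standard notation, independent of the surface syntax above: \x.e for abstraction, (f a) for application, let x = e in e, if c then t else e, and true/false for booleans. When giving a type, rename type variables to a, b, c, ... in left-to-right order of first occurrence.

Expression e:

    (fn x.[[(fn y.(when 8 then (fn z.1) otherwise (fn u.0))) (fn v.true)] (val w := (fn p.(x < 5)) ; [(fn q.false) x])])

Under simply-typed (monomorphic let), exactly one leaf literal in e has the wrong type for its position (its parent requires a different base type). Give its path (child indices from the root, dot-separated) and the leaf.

Trace:
  unify Int ~ Bool
  FAIL: mismatch Int ~ Bool

Answer: 0.0.0.0.0 : 8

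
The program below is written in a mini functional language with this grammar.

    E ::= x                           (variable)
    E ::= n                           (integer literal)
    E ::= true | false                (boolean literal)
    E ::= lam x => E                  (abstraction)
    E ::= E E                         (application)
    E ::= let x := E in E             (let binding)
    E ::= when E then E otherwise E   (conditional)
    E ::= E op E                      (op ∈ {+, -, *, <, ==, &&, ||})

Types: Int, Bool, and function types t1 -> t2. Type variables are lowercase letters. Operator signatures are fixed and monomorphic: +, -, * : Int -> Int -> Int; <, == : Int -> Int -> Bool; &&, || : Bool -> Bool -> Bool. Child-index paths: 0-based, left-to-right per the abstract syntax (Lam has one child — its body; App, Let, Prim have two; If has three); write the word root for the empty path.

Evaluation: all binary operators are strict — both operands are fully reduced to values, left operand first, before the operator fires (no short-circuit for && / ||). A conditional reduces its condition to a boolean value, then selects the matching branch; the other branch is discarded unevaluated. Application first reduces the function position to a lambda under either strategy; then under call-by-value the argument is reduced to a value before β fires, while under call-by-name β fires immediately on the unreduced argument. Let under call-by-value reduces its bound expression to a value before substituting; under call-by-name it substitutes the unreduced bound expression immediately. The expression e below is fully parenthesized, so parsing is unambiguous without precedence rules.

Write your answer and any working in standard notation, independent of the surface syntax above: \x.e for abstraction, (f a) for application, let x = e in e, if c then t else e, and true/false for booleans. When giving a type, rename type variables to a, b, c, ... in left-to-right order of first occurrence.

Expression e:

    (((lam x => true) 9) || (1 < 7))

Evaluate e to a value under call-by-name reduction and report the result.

Answer: true

Trace:
step 0: (((\x.true) 9) || (1 < 7))
step 1: [beta@0] (true || (1 < 7))
step 2: [delta@1] (true || true)
step 3: [delta@root] true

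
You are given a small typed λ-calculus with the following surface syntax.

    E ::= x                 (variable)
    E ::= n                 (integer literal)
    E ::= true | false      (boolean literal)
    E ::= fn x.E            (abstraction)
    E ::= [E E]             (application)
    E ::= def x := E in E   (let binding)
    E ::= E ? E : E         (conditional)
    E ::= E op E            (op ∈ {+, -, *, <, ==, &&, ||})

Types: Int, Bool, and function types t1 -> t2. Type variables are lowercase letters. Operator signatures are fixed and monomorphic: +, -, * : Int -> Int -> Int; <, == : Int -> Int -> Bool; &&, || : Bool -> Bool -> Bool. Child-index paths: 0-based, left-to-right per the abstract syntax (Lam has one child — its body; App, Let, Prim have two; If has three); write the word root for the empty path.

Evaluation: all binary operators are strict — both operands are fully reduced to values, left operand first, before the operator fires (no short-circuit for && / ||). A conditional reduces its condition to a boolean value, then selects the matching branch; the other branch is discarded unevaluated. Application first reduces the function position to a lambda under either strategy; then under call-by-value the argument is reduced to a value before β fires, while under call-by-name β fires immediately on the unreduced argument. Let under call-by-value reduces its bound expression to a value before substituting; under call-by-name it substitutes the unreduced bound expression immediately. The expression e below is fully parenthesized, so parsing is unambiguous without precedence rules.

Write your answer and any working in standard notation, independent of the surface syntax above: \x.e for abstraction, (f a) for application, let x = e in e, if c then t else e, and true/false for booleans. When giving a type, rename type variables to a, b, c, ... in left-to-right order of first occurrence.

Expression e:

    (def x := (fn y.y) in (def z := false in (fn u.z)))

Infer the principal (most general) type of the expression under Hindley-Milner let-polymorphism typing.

Answer: a -> Bool

Trace:
y : a
\y._ : a -> a
let x : forall. a -> a
let z : Bool
z : Bool
\u._ : b -> Bool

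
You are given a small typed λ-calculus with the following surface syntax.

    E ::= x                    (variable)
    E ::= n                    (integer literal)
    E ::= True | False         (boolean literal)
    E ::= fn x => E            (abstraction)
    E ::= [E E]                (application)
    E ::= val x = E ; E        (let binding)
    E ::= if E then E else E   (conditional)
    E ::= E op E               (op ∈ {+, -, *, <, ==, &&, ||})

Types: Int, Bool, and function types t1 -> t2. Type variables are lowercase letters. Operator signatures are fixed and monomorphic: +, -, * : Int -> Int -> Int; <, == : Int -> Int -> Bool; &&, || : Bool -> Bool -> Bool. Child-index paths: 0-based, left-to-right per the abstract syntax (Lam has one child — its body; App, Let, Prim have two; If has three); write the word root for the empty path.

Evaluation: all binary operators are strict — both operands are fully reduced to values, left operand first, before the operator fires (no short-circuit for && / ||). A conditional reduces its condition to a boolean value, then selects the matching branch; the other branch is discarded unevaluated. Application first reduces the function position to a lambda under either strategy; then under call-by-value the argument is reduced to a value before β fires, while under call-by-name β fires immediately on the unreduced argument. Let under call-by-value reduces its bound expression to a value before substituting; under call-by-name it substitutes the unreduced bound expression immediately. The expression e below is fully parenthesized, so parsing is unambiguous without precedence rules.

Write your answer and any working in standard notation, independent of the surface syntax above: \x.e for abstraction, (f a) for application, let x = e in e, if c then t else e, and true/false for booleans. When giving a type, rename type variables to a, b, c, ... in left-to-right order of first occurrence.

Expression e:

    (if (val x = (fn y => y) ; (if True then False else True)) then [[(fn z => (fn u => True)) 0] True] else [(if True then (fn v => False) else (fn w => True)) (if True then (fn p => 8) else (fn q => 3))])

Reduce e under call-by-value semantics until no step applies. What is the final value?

Derivation:
step 0: (if (let x = (\y.y) in (if true then false else true)) then (((\z.(\u.true)) 0) true) else ((if true then (\v.false) else (\w.true)) (if true then (\p.8) else (\q.3))))
step 1: [let@0] (if (if true then false else true) then (((\z.(\u.true)) 0) true) else ((if true then (\v.false) else (\w.true)) (if true then (\p.8) else (\q.3))))
step 2: [if@0] (if false then (((\z.(\u.true)) 0) true) else ((if true then (\v.false) else (\w.true)) (if true then (\p.8) else (\q.3))))
step 3: [if@root] ((if true then (\v.false) else (\w.true)) (if true then (\p.8) else (\q.3)))
step 4: [if@0] ((\v.false) (if true then (\p.8) else (\q.3)))
step 5: [if@1] ((\v.false) (\p.8))
step 6: [beta@root] false

Answer: false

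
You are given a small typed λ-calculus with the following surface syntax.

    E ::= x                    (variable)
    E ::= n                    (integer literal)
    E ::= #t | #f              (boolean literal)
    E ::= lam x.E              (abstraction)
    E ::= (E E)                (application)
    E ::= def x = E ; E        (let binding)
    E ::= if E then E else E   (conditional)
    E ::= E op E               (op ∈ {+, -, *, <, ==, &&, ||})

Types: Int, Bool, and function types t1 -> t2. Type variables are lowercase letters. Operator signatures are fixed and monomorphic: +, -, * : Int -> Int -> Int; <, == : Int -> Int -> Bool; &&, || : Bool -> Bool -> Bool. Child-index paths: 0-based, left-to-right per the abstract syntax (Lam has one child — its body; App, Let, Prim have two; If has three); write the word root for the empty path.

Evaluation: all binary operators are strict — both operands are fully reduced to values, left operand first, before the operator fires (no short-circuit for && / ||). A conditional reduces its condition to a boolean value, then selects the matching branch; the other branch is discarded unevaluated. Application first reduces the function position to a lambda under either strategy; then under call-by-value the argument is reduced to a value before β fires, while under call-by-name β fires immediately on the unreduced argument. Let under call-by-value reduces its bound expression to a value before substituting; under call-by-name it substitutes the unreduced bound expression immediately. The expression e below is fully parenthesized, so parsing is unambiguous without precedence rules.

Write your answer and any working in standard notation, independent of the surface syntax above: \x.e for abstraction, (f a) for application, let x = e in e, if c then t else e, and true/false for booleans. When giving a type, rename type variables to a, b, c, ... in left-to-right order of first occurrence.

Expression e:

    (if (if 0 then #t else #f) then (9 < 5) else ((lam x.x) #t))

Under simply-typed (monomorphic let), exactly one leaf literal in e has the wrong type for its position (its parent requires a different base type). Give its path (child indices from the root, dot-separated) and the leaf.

Trace:
  unify Int ~ Bool
  FAIL: mismatch Int ~ Bool

Answer: 0.0 : 0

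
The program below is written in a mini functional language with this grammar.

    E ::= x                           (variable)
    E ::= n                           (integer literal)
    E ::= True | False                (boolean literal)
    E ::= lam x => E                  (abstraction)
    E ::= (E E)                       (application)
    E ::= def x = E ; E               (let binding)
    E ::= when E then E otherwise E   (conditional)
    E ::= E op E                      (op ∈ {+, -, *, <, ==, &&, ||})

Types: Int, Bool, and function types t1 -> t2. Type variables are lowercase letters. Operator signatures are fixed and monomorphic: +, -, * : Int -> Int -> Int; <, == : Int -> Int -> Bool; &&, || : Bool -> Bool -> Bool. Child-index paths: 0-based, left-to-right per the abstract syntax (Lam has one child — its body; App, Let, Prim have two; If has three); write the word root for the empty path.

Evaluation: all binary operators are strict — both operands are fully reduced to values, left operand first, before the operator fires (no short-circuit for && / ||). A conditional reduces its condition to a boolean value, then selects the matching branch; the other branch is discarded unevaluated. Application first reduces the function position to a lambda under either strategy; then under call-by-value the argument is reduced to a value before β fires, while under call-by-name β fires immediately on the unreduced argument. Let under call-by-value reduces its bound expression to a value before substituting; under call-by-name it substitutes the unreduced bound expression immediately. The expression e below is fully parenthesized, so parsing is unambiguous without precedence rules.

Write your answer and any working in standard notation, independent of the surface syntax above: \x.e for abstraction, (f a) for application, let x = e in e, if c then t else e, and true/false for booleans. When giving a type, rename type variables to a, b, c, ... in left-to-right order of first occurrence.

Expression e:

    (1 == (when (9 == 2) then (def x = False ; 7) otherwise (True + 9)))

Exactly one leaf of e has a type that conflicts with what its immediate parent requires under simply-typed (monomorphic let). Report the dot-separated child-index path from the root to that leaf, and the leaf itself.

Answer: 1.2.0 : true

Derivation:
  unify Int ~ Int
  unify Int ~ Int
  unify Int ~ Int
  unify Bool ~ Bool
let x : Bool
  unify Bool ~ Int
  FAIL: mismatch Bool ~ Int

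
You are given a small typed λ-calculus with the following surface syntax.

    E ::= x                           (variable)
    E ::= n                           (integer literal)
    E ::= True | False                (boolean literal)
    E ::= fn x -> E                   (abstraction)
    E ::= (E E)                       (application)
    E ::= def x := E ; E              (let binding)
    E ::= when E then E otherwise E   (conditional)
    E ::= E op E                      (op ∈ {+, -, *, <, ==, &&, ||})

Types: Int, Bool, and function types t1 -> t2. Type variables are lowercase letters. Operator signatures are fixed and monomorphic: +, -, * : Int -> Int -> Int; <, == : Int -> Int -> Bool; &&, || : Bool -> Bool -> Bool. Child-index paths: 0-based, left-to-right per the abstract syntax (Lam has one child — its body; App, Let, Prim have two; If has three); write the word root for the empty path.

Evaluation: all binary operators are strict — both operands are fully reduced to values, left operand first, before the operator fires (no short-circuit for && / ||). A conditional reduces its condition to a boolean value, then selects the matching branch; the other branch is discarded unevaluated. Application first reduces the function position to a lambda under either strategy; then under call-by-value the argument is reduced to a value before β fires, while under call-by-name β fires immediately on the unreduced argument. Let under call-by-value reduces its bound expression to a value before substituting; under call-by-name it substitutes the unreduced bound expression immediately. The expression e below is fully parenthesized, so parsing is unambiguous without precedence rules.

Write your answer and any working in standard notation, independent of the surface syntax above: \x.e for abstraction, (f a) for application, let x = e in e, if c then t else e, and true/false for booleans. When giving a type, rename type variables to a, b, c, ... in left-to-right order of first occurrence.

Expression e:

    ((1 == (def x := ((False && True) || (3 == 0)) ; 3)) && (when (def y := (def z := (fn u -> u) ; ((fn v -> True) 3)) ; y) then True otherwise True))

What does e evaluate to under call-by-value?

Trace:
step 0: ((1 == (let x = ((false && true) || (3 == 0)) in 3)) && (if (let y = (let z = (\u.u) in ((\v.true) 3)) in y) then true else true))
step 1: [delta@0.1.0.0] ((1 == (let x = (false || (3 == 0)) in 3)) && (if (let y = (let z = (\u.u) in ((\v.true) 3)) in y) then true else true))
step 2: [delta@0.1.0.1] ((1 == (let x = (false || false) in 3)) && (if (let y = (let z = (\u.u) in ((\v.true) 3)) in y) then true else true))
step 3: [delta@0.1.0] ((1 == (let x = false in 3)) && (if (let y = (let z = (\u.u) in ((\v.true) 3)) in y) then true else true))
step 4: [let@0.1] ((1 == 3) && (if (let y = (let z = (\u.u) in ((\v.true) 3)) in y) then true else true))
step 5: [delta@0] (false && (if (let y = (let z = (\u.u) in ((\v.true) 3)) in y) then true else true))
step 6: [let@1.0.0] (false && (if (let y = ((\v.true) 3) in y) then true else true))
step 7: [beta@1.0.0] (false && (if (let y = true in y) then true else true))
step 8: [let@1.0] (false && (if true then true else true))
step 9: [if@1] (false && true)
step 10: [delta@root] false

Answer: false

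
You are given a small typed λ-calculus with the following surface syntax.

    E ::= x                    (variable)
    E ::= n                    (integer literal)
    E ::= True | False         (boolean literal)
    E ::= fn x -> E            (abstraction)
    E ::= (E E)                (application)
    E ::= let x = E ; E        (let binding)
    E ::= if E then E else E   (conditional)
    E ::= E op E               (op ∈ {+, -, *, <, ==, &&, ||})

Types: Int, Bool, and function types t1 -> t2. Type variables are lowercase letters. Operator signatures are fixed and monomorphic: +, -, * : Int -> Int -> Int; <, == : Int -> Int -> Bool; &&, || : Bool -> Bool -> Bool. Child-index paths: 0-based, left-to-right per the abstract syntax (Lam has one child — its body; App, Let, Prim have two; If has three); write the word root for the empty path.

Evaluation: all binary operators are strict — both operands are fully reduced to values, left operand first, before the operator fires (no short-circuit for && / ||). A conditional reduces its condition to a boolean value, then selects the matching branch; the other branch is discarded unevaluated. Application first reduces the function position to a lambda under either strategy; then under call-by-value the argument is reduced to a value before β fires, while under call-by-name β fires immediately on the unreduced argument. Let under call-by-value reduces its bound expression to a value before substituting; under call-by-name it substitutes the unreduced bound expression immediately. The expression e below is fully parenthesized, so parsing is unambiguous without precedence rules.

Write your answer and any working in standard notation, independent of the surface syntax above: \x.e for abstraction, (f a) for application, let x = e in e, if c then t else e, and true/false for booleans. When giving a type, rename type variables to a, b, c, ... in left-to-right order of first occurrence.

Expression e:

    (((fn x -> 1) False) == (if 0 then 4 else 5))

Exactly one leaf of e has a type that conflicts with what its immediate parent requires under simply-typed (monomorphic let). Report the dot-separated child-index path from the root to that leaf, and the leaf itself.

Trace:
\x._ : a -> Int
  unify a -> Int ~ Bool -> b
  unify a ~ Bool
  unify Int ~ b
_ _ : Int
  unify Int ~ Int
  unify Int ~ Bool
  FAIL: mismatch Int ~ Bool

Answer: 1.0 : 0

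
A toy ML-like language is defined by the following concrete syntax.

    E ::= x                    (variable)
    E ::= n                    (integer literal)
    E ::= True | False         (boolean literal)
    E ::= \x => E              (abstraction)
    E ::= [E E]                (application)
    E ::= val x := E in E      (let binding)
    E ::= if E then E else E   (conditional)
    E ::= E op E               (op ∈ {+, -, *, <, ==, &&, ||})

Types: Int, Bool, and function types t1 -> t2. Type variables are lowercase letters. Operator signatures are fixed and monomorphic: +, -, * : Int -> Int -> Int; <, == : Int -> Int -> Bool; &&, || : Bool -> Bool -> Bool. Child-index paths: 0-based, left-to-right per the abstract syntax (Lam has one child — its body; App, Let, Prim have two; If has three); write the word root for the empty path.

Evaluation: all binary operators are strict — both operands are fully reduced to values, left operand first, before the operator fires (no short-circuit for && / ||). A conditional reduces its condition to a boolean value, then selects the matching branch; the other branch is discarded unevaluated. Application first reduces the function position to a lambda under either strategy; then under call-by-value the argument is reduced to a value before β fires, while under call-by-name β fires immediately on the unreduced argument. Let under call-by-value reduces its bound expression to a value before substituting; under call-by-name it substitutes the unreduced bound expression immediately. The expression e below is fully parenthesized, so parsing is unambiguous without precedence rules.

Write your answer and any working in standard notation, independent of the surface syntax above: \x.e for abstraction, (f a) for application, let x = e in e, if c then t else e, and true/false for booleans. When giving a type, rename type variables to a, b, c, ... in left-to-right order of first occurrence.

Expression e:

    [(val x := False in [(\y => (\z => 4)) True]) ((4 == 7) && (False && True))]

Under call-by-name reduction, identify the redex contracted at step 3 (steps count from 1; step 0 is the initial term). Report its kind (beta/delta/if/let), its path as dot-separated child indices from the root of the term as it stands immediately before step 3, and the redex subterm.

Working:
step 0: ((let x = false in ((\y.(\z.4)) true)) ((4 == 7) && (false && true)))
step 1: [let@0] (((\y.(\z.4)) true) ((4 == 7) && (false && true)))
step 2: [beta@0] ((\z.4) ((4 == 7) && (false && true)))
step 3: [beta@root] 4

Answer: beta at root : ((\z.4) ((4 == 7) && (false && true)))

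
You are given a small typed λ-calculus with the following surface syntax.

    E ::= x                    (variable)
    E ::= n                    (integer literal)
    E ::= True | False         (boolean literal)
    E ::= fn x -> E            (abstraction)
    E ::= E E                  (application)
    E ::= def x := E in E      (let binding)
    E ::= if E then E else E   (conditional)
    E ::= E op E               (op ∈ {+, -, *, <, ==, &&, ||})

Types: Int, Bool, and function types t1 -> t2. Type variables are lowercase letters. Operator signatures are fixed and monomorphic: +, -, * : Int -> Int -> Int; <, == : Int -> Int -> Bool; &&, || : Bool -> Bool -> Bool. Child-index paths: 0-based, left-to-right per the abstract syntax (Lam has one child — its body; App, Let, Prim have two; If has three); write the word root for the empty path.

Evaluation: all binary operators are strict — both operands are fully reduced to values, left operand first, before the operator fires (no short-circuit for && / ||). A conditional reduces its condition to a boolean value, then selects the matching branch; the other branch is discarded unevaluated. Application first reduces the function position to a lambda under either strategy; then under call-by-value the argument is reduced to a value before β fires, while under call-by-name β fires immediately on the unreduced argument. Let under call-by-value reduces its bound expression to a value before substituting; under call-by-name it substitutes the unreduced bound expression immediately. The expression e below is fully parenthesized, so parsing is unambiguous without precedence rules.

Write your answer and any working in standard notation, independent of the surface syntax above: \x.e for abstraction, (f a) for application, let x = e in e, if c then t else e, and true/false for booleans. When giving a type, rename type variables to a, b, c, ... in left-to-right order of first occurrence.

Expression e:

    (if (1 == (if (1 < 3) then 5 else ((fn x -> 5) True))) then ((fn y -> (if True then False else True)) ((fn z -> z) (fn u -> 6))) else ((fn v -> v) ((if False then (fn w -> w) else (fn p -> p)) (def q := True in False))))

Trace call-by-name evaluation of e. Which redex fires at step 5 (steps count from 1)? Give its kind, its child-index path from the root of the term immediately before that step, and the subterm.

Answer: beta at root : ((\v.v) ((if false then (\w.w) else (\p.p)) (let q = true in false)))

Working:
step 0: (if (1 == (if (1 < 3) then 5 else ((\x.5) true))) then ((\y.(if true then false else true)) ((\z.z) (\u.6))) else ((\v.v) ((if false then (\w.w) else (\p.p)) (let q = true in false))))
step 1: [delta@0.1.0] (if (1 == (if true then 5 else ((\x.5) true))) then ((\y.(if true then false else true)) ((\z.z) (\u.6))) else ((\v.v) ((if false then (\w.w) else (\p.p)) (let q = true in false))))
step 2: [if@0.1] (if (1 == 5) then ((\y.(if true then false else true)) ((\z.z) (\u.6))) else ((\v.v) ((if false then (\w.w) else (\p.p)) (let q = true in false))))
step 3: [delta@0] (if false then ((\y.(if true then false else true)) ((\z.z) (\u.6))) else ((\v.v) ((if false then (\w.w) else (\p.p)) (let q = true in false))))
step 4: [if@root] ((\v.v) ((if false then (\w.w) else (\p.p)) (let q = true in false)))
step 5: [beta@root] ((if false then (\w.w) else (\p.p)) (let q = true in false))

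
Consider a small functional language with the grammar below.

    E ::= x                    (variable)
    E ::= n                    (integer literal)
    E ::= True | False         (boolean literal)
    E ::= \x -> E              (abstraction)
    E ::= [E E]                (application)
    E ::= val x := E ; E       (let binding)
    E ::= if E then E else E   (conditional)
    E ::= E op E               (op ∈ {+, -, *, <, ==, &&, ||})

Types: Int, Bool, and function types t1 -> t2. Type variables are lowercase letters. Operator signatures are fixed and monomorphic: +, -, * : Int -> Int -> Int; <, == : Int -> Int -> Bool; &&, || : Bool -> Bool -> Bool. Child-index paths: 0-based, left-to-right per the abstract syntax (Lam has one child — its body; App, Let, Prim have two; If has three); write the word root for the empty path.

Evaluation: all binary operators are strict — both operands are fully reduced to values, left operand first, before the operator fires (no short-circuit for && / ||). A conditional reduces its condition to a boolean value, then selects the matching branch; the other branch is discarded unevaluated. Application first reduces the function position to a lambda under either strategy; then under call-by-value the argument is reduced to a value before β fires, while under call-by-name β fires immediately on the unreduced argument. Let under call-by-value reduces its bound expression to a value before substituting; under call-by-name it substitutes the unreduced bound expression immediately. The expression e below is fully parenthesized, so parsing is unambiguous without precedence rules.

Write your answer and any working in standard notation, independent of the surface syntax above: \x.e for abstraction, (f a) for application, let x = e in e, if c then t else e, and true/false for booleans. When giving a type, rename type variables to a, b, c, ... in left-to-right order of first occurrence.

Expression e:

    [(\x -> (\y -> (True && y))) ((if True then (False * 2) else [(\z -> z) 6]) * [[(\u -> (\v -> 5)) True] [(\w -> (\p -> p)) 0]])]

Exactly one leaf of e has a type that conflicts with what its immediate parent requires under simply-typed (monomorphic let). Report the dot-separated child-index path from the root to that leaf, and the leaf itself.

Derivation:
  unify Bool ~ Bool
y : b
  unify b ~ Bool
\y._ : Bool -> Bool
\x._ : a -> Bool -> Bool
  unify Bool ~ Bool
  unify Bool ~ Int
  FAIL: mismatch Bool ~ Int

Answer: 1.0.1.0 : false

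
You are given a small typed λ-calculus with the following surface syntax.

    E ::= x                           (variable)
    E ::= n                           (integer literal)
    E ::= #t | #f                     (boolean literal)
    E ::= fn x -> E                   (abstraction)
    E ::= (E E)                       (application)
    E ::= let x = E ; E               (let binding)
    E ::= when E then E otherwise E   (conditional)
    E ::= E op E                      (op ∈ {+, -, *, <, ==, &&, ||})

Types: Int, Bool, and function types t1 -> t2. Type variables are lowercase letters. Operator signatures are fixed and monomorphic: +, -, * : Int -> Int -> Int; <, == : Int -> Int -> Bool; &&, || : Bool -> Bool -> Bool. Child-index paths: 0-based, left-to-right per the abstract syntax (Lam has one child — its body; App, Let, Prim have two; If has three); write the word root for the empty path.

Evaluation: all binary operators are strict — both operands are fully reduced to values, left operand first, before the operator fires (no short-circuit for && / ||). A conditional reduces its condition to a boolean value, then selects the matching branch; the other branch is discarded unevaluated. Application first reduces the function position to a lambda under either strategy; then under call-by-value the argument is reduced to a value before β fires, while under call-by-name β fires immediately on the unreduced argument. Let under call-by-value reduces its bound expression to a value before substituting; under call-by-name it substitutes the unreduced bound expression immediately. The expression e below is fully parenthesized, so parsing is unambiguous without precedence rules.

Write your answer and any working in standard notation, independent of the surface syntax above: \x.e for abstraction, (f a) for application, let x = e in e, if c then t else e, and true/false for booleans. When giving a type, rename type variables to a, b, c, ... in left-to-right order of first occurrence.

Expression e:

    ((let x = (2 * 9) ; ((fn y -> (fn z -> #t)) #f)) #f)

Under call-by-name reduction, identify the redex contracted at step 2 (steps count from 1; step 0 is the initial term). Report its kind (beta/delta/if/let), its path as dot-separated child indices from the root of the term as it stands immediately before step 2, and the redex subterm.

Answer: beta at 0 : ((\y.(\z.true)) false)

Trace:
step 0: ((let x = (2 * 9) in ((\y.(\z.true)) false)) false)
step 1: [let@0] (((\y.(\z.true)) false) false)
step 2: [beta@0] ((\z.true) false)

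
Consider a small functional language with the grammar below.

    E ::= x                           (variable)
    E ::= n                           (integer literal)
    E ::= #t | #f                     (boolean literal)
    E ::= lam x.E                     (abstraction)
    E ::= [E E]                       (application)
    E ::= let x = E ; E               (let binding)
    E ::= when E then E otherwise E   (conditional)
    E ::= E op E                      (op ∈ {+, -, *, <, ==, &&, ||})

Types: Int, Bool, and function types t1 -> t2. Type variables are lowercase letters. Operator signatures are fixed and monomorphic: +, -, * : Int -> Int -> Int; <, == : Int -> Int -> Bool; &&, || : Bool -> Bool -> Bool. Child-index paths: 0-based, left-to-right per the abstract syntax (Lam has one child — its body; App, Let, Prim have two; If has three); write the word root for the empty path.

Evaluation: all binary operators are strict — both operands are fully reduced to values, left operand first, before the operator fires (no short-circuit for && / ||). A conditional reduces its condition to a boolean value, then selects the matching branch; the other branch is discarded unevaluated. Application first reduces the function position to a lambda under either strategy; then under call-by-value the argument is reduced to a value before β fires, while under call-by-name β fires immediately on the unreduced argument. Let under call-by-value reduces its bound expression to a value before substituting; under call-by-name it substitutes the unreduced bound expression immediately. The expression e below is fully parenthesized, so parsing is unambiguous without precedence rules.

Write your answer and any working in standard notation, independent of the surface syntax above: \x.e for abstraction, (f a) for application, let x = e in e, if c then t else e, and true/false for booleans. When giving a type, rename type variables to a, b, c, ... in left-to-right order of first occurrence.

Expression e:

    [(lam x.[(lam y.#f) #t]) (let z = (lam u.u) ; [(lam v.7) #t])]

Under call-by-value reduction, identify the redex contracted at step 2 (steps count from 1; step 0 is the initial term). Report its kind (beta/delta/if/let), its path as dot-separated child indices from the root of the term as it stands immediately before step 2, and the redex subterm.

Answer: beta at 1 : ((\v.7) true)

Trace:
step 0: ((\x.((\y.false) true)) (let z = (\u.u) in ((\v.7) true)))
step 1: [let@1] ((\x.((\y.false) true)) ((\v.7) true))
step 2: [beta@1] ((\x.((\y.false) true)) 7)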